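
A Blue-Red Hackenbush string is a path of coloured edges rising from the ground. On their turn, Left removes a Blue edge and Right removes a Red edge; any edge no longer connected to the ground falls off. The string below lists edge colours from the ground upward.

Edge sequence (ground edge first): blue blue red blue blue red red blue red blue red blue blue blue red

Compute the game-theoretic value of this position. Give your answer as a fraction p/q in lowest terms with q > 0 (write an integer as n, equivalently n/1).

val_1 [b]  L=[0]  R=[none]  so 1
val_2 [bb]  L=[0,1]  R=[none]  so 2
val_3 [bbr]  L=[0,1]  R=[2]  so 3/2
val_4 [bbrb]  L=[0,1,3/2]  R=[2]  so 7/4
val_5 [bbrbb]  L=[0,1,3/2,7/4]  R=[2]  so 15/8
val_6 [bbrbbr]  L=[0,1,3/2,7/4]  R=[15/8,2]  so 29/16
val_7 [bbrbbrr]  L=[0,1,3/2,7/4]  R=[29/16,15/8,2]  so 57/32
val_8 [bbrbbrrb]  L=[0,1,3/2,7/4,57/32]  R=[29/16,15/8,2]  so 115/64
val_9 [bbrbbrrbr]  L=[0,1,3/2,7/4,57/32]  R=[115/64,29/16,15/8,2]  so 229/128
val_10 [bbrbbrrbrb]  L=[0,1,3/2,7/4,57/32,229/128]  R=[115/64,29/16,15/8,2]  so 459/256
val_11 [bbrbbrrbrbr]  L=[0,1,3/2,7/4,57/32,229/128]  R=[459/256,115/64,29/16,15/8,2]  so 917/512
val_12 [bbrbbrrbrbrb]  L=[0,1,3/2,7/4,57/32,229/128,917/512]  R=[459/256,115/64,29/16,15/8,2]  so 1835/1024
val_13 [bbrbbrrbrbrbb]  L=[0,1,3/2,7/4,57/32,229/128,917/512,1835/1024]  R=[459/256,115/64,29/16,15/8,2]  so 3671/2048
val_14 [bbrbbrrbrbrbbb]  L=[0,1,3/2,7/4,57/32,229/128,917/512,1835/1024,3671/2048]  R=[459/256,115/64,29/16,15/8,2]  so 7343/4096
val_15 [bbrbbrrbrbrbbbr]  L=[0,1,3/2,7/4,57/32,229/128,917/512,1835/1024,3671/2048]  R=[7343/4096,459/256,115/64,29/16,15/8,2]  so 14685/8192

14685/8192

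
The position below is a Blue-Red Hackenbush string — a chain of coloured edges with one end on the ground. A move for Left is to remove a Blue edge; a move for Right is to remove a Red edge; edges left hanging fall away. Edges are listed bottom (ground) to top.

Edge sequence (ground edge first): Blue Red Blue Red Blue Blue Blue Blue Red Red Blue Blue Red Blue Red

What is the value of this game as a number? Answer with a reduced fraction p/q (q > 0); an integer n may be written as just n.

Build g(s[:k]) for k = 1..15, string s = Blue Red Blue Red Blue Blue Blue Blue Red Red Blue Blue Red Blue Red.
g(B) = { 0 |  } → 1
g(BR) = { 0 | 1 } → 1/2
g(BRB) = { 0 1/2 | 1 } → 3/4
g(BRBR) = { 0 1/2 | 3/4 1 } → 5/8
g(BRBRB) = { 0 1/2 5/8 | 3/4 1 } → 11/16
g(BRBRBB) = { 0 1/2 5/8 11/16 | 3/4 1 } → 23/32
g(BRBRBBB) = { 0 1/2 5/8 11/16 23/32 | 3/4 1 } → 47/64
g(BRBRBBBB) = { 0 1/2 5/8 11/16 23/32 47/64 | 3/4 1 } → 95/128
g(BRBRBBBBR) = { 0 1/2 5/8 11/16 23/32 47/64 | 95/128 3/4 1 } → 189/256
g(BRBRBBBBRR) = { 0 1/2 5/8 11/16 23/32 47/64 | 189/256 95/128 3/4 1 } → 377/512
g(BRBRBBBBRRB) = { 0 1/2 5/8 11/16 23/32 47/64 377/512 | 189/256 95/128 3/4 1 } → 755/1024
g(BRBRBBBBRRBB) = { 0 1/2 5/8 11/16 23/32 47/64 377/512 755/1024 | 189/256 95/128 3/4 1 } → 1511/2048
g(BRBRBBBBRRBBR) = { 0 1/2 5/8 11/16 23/32 47/64 377/512 755/1024 | 1511/2048 189/256 95/128 3/4 1 } → 3021/4096
g(BRBRBBBBRRBBRB) = { 0 1/2 5/8 11/16 23/32 47/64 377/512 755/1024 3021/4096 | 1511/2048 189/256 95/128 3/4 1 } → 6043/8192
g(BRBRBBBBRRBBRBR) = { 0 1/2 5/8 11/16 23/32 47/64 377/512 755/1024 3021/4096 | 6043/8192 1511/2048 189/256 95/128 3/4 1 } → 12085/16384

12085/16384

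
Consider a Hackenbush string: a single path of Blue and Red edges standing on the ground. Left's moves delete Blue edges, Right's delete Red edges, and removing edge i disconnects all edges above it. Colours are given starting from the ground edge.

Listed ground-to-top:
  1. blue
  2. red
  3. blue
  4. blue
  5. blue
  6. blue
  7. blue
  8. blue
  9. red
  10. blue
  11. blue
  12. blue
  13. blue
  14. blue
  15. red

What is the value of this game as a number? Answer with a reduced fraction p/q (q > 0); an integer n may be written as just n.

16253/16384

Build v(s[:k]) for k = 1..15, string s = blue red blue blue blue blue blue blue red blue blue blue blue blue red.
v_1 [b]  L=[0]  R=[—]  => 1
v_2 [br]  L=[0]  R=[1]  => 1/2
v_3 [brb]  L=[0,1/2]  R=[1]  => 3/4
v_4 [brbb]  L=[0,1/2,3/4]  R=[1]  => 7/8
v_5 [brbbb]  L=[0,1/2,3/4,7/8]  R=[1]  => 15/16
v_6 [brbbbb]  L=[0,1/2,3/4,7/8,15/16]  R=[1]  => 31/32
v_7 [brbbbbb]  L=[0,1/2,3/4,7/8,15/16,31/32]  R=[1]  => 63/64
v_8 [brbbbbbb]  L=[0,1/2,3/4,7/8,15/16,31/32,63/64]  R=[1]  => 127/128
v_9 [brbbbbbbr]  L=[0,1/2,3/4,7/8,15/16,31/32,63/64]  R=[127/128,1]  => 253/256
v_10 [brbbbbbbrb]  L=[0,1/2,3/4,7/8,15/16,31/32,63/64,253/256]  R=[127/128,1]  => 507/512
v_11 [brbbbbbbrbb]  L=[0,1/2,3/4,7/8,15/16,31/32,63/64,253/256,507/512]  R=[127/128,1]  => 1015/1024
v_12 [brbbbbbbrbbb]  L=[0,1/2,3/4,7/8,15/16,31/32,63/64,253/256,507/512,1015/1024]  R=[127/128,1]  => 2031/2048
v_13 [brbbbbbbrbbbb]  L=[0,1/2,3/4,7/8,15/16,31/32,63/64,253/256,507/512,1015/1024,2031/2048]  R=[127/128,1]  => 4063/4096
v_14 [brbbbbbbrbbbbb]  L=[0,1/2,3/4,7/8,15/16,31/32,63/64,253/256,507/512,1015/1024,2031/2048,4063/4096]  R=[127/128,1]  => 8127/8192
v_15 [brbbbbbbrbbbbbr]  L=[0,1/2,3/4,7/8,15/16,31/32,63/64,253/256,507/512,1015/1024,2031/2048,4063/4096]  R=[8127/8192,127/128,1]  => 16253/16384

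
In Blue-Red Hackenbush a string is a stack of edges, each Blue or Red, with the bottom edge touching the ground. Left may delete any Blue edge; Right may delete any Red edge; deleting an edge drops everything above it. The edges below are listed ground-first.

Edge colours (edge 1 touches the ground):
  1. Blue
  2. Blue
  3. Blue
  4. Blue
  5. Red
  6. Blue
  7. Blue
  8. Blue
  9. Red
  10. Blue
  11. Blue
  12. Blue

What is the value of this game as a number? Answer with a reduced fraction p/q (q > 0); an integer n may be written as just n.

1007/256

Build G(s[:k]) for k = 1..12, string s = Blue Blue Blue Blue Red Blue Blue Blue Red Blue Blue Blue.
step 1: add Blue to get B; options L={ 0 } R={ · } => 1
step 2: add Blue to get BB; options L={ 0 1 } R={ · } => 2
step 3: add Blue to get BBB; options L={ 0 1 2 } R={ · } => 3
step 4: add Blue to get BBBB; options L={ 0 1 2 3 } R={ · } => 4
step 5: add Red to get BBBBR; options L={ 0 1 2 3 } R={ 4 } => 7/2
step 6: add Blue to get BBBBRB; options L={ 0 1 2 3 7/2 } R={ 4 } => 15/4
step 7: add Blue to get BBBBRBB; options L={ 0 1 2 3 7/2 15/4 } R={ 4 } => 31/8
step 8: add Blue to get BBBBRBBB; options L={ 0 1 2 3 7/2 15/4 31/8 } R={ 4 } => 63/16
step 9: add Red to get BBBBRBBBR; options L={ 0 1 2 3 7/2 15/4 31/8 } R={ 63/16 4 } => 125/32
step 10: add Blue to get BBBBRBBBRB; options L={ 0 1 2 3 7/2 15/4 31/8 125/32 } R={ 63/16 4 } => 251/64
step 11: add Blue to get BBBBRBBBRBB; options L={ 0 1 2 3 7/2 15/4 31/8 125/32 251/64 } R={ 63/16 4 } => 503/128
step 12: add Blue to get BBBBRBBBRBBB; options L={ 0 1 2 3 7/2 15/4 31/8 125/32 251/64 503/128 } R={ 63/16 4 } => 1007/256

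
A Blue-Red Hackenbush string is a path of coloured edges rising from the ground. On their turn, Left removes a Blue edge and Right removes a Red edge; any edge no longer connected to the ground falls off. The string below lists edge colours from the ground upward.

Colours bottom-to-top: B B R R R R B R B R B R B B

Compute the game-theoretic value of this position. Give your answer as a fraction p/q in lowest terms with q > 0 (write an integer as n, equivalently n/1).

4439/4096

step 1: add B to get B; options L={ 0 } R={ ∅ } → 1
step 2: add B to get BB; options L={ 0, 1 } R={ ∅ } → 2
step 3: add R to get BBR; options L={ 0, 1 } R={ 2 } → 3/2
step 4: add R to get BBRR; options L={ 0, 1 } R={ 3/2, 2 } → 5/4
step 5: add R to get BBRRR; options L={ 0, 1 } R={ 5/4, 3/2, 2 } → 9/8
step 6: add R to get BBRRRR; options L={ 0, 1 } R={ 9/8, 5/4, 3/2, 2 } → 17/16
step 7: add B to get BBRRRRB; options L={ 0, 1, 17/16 } R={ 9/8, 5/4, 3/2, 2 } → 35/32
step 8: add R to get BBRRRRBR; options L={ 0, 1, 17/16 } R={ 35/32, 9/8, 5/4, 3/2, 2 } → 69/64
step 9: add B to get BBRRRRBRB; options L={ 0, 1, 17/16, 69/64 } R={ 35/32, 9/8, 5/4, 3/2, 2 } → 139/128
step 10: add R to get BBRRRRBRBR; options L={ 0, 1, 17/16, 69/64 } R={ 139/128, 35/32, 9/8, 5/4, 3/2, 2 } → 277/256
step 11: add B to get BBRRRRBRBRB; options L={ 0, 1, 17/16, 69/64, 277/256 } R={ 139/128, 35/32, 9/8, 5/4, 3/2, 2 } → 555/512
step 12: add R to get BBRRRRBRBRBR; options L={ 0, 1, 17/16, 69/64, 277/256 } R={ 555/512, 139/128, 35/32, 9/8, 5/4, 3/2, 2 } → 1109/1024
step 13: add B to get BBRRRRBRBRBRB; options L={ 0, 1, 17/16, 69/64, 277/256, 1109/1024 } R={ 555/512, 139/128, 35/32, 9/8, 5/4, 3/2, 2 } → 2219/2048
step 14: add B to get BBRRRRBRBRBRBB; options L={ 0, 1, 17/16, 69/64, 277/256, 1109/1024, 2219/2048 } R={ 555/512, 139/128, 35/32, 9/8, 5/4, 3/2, 2 } → 4439/4096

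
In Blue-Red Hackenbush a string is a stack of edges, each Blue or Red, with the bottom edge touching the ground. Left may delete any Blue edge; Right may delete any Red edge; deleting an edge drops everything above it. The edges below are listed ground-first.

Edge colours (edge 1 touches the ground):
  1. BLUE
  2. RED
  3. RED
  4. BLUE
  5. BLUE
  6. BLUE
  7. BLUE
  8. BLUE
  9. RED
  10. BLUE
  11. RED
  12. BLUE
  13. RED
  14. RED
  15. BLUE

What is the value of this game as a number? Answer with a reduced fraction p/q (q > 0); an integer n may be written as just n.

8019/16384

Build g(s[:k]) for k = 1..15, string s = BLUE RED RED BLUE BLUE BLUE BLUE BLUE RED BLUE RED BLUE RED RED BLUE.
g(B) = { 0 | ∅ } gives 1
g(BR) = { 0 | 1 } gives 1/2
g(BRR) = { 0 | 1/2, 1 } gives 1/4
g(BRRB) = { 0, 1/4 | 1/2, 1 } gives 3/8
g(BRRBB) = { 0, 1/4, 3/8 | 1/2, 1 } gives 7/16
g(BRRBBB) = { 0, 1/4, 3/8, 7/16 | 1/2, 1 } gives 15/32
g(BRRBBBB) = { 0, 1/4, 3/8, 7/16, 15/32 | 1/2, 1 } gives 31/64
g(BRRBBBBB) = { 0, 1/4, 3/8, 7/16, 15/32, 31/64 | 1/2, 1 } gives 63/128
g(BRRBBBBBR) = { 0, 1/4, 3/8, 7/16, 15/32, 31/64 | 63/128, 1/2, 1 } gives 125/256
g(BRRBBBBBRB) = { 0, 1/4, 3/8, 7/16, 15/32, 31/64, 125/256 | 63/128, 1/2, 1 } gives 251/512
g(BRRBBBBBRBR) = { 0, 1/4, 3/8, 7/16, 15/32, 31/64, 125/256 | 251/512, 63/128, 1/2, 1 } gives 501/1024
g(BRRBBBBBRBRB) = { 0, 1/4, 3/8, 7/16, 15/32, 31/64, 125/256, 501/1024 | 251/512, 63/128, 1/2, 1 } gives 1003/2048
g(BRRBBBBBRBRBR) = { 0, 1/4, 3/8, 7/16, 15/32, 31/64, 125/256, 501/1024 | 1003/2048, 251/512, 63/128, 1/2, 1 } gives 2005/4096
g(BRRBBBBBRBRBRR) = { 0, 1/4, 3/8, 7/16, 15/32, 31/64, 125/256, 501/1024 | 2005/4096, 1003/2048, 251/512, 63/128, 1/2, 1 } gives 4009/8192
g(BRRBBBBBRBRBRRB) = { 0, 1/4, 3/8, 7/16, 15/32, 31/64, 125/256, 501/1024, 4009/8192 | 2005/4096, 1003/2048, 251/512, 63/128, 1/2, 1 } gives 8019/16384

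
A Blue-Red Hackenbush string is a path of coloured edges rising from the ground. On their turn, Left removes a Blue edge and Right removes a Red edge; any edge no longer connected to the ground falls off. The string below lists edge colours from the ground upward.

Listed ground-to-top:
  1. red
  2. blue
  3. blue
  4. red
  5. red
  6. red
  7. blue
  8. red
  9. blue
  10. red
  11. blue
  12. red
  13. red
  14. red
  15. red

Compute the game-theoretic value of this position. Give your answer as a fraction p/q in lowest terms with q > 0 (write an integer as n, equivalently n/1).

Prefix values for red blue blue red red red blue red blue red blue red red red red via {L|R} + simplicity:
r: Left { none }, Right { 0 } gives simplest -1
rb: Left { -1 }, Right { 0 } gives simplest -1/2
rbb: Left { -1,-1/2 }, Right { 0 } gives simplest -1/4
rbbr: Left { -1,-1/2 }, Right { -1/4,0 } gives simplest -3/8
rbbrr: Left { -1,-1/2 }, Right { -3/8,-1/4,0 } gives simplest -7/16
rbbrrr: Left { -1,-1/2 }, Right { -7/16,-3/8,-1/4,0 } gives simplest -15/32
rbbrrrb: Left { -1,-1/2,-15/32 }, Right { -7/16,-3/8,-1/4,0 } gives simplest -29/64
rbbrrrbr: Left { -1,-1/2,-15/32 }, Right { -29/64,-7/16,-3/8,-1/4,0 } gives simplest -59/128
rbbrrrbrb: Left { -1,-1/2,-15/32,-59/128 }, Right { -29/64,-7/16,-3/8,-1/4,0 } gives simplest -117/256
rbbrrrbrbr: Left { -1,-1/2,-15/32,-59/128 }, Right { -117/256,-29/64,-7/16,-3/8,-1/4,0 } gives simplest -235/512
rbbrrrbrbrb: Left { -1,-1/2,-15/32,-59/128,-235/512 }, Right { -117/256,-29/64,-7/16,-3/8,-1/4,0 } gives simplest -469/1024
rbbrrrbrbrbr: Left { -1,-1/2,-15/32,-59/128,-235/512 }, Right { -469/1024,-117/256,-29/64,-7/16,-3/8,-1/4,0 } gives simplest -939/2048
rbbrrrbrbrbrr: Left { -1,-1/2,-15/32,-59/128,-235/512 }, Right { -939/2048,-469/1024,-117/256,-29/64,-7/16,-3/8,-1/4,0 } gives simplest -1879/4096
rbbrrrbrbrbrrr: Left { -1,-1/2,-15/32,-59/128,-235/512 }, Right { -1879/4096,-939/2048,-469/1024,-117/256,-29/64,-7/16,-3/8,-1/4,0 } gives simplest -3759/8192
rbbrrrbrbrbrrrr: Left { -1,-1/2,-15/32,-59/128,-235/512 }, Right { -3759/8192,-1879/4096,-939/2048,-469/1024,-117/256,-29/64,-7/16,-3/8,-1/4,0 } gives simplest -7519/16384

-7519/16384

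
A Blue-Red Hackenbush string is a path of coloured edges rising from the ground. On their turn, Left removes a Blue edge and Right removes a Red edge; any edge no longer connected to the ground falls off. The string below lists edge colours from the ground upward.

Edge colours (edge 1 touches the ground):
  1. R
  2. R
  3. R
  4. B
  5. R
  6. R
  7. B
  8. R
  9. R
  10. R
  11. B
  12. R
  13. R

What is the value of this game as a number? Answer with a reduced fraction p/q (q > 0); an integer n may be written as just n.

-2935/1024

step 1: add R to get R; options L={ (no moves) } R={ 0 } so -1
step 2: add R to get RR; options L={ (no moves) } R={ -1, 0 } so -2
step 3: add R to get RRR; options L={ (no moves) } R={ -2, -1, 0 } so -3
step 4: add B to get RRRB; options L={ -3 } R={ -2, -1, 0 } so -5/2
step 5: add R to get RRRBR; options L={ -3 } R={ -5/2, -2, -1, 0 } so -11/4
step 6: add R to get RRRBRR; options L={ -3 } R={ -11/4, -5/2, -2, -1, 0 } so -23/8
step 7: add B to get RRRBRRB; options L={ -3, -23/8 } R={ -11/4, -5/2, -2, -1, 0 } so -45/16
step 8: add R to get RRRBRRBR; options L={ -3, -23/8 } R={ -45/16, -11/4, -5/2, -2, -1, 0 } so -91/32
step 9: add R to get RRRBRRBRR; options L={ -3, -23/8 } R={ -91/32, -45/16, -11/4, -5/2, -2, -1, 0 } so -183/64
step 10: add R to get RRRBRRBRRR; options L={ -3, -23/8 } R={ -183/64, -91/32, -45/16, -11/4, -5/2, -2, -1, 0 } so -367/128
step 11: add B to get RRRBRRBRRRB; options L={ -3, -23/8, -367/128 } R={ -183/64, -91/32, -45/16, -11/4, -5/2, -2, -1, 0 } so -733/256
step 12: add R to get RRRBRRBRRRBR; options L={ -3, -23/8, -367/128 } R={ -733/256, -183/64, -91/32, -45/16, -11/4, -5/2, -2, -1, 0 } so -1467/512
step 13: add R to get RRRBRRBRRRBRR; options L={ -3, -23/8, -367/128 } R={ -1467/512, -733/256, -183/64, -91/32, -45/16, -11/4, -5/2, -2, -1, 0 } so -2935/1024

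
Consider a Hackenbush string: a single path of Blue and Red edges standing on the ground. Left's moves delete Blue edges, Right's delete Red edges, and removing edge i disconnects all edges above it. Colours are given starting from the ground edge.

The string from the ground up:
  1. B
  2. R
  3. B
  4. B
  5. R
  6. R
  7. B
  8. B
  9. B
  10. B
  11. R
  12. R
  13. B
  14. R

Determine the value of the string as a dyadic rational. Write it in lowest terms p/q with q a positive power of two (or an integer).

Recurse on prefixes of the 14-edge string B R B B R R B B B B R R B R:
G(B) = { 0 | · } ⇒ 1
G(BR) = { 0 | 1 } ⇒ 1/2
G(BRB) = { 0 1/2 | 1 } ⇒ 3/4
G(BRBB) = { 0 1/2 3/4 | 1 } ⇒ 7/8
G(BRBBR) = { 0 1/2 3/4 | 7/8 1 } ⇒ 13/16
G(BRBBRR) = { 0 1/2 3/4 | 13/16 7/8 1 } ⇒ 25/32
G(BRBBRRB) = { 0 1/2 3/4 25/32 | 13/16 7/8 1 } ⇒ 51/64
G(BRBBRRBB) = { 0 1/2 3/4 25/32 51/64 | 13/16 7/8 1 } ⇒ 103/128
G(BRBBRRBBB) = { 0 1/2 3/4 25/32 51/64 103/128 | 13/16 7/8 1 } ⇒ 207/256
G(BRBBRRBBBB) = { 0 1/2 3/4 25/32 51/64 103/128 207/256 | 13/16 7/8 1 } ⇒ 415/512
G(BRBBRRBBBBR) = { 0 1/2 3/4 25/32 51/64 103/128 207/256 | 415/512 13/16 7/8 1 } ⇒ 829/1024
G(BRBBRRBBBBRR) = { 0 1/2 3/4 25/32 51/64 103/128 207/256 | 829/1024 415/512 13/16 7/8 1 } ⇒ 1657/2048
G(BRBBRRBBBBRRB) = { 0 1/2 3/4 25/32 51/64 103/128 207/256 1657/2048 | 829/1024 415/512 13/16 7/8 1 } ⇒ 3315/4096
G(BRBBRRBBBBRRBR) = { 0 1/2 3/4 25/32 51/64 103/128 207/256 1657/2048 | 3315/4096 829/1024 415/512 13/16 7/8 1 } ⇒ 6629/8192

6629/8192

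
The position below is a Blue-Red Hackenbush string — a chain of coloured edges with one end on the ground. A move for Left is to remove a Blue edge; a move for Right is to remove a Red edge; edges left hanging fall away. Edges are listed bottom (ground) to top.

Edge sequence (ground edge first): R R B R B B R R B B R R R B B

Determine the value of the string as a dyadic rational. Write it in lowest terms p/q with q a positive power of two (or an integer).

Prefix values for R R B R B B R R B B R R R B B via {L|R} + simplicity:
step 1: add R to get R; options L={  } R={ 0 } — -1
step 2: add R to get RR; options L={  } R={ -1 0 } — -2
step 3: add B to get RRB; options L={ -2 } R={ -1 0 } — -3/2
step 4: add R to get RRBR; options L={ -2 } R={ -3/2 -1 0 } — -7/4
step 5: add B to get RRBRB; options L={ -2 -7/4 } R={ -3/2 -1 0 } — -13/8
step 6: add B to get RRBRBB; options L={ -2 -7/4 -13/8 } R={ -3/2 -1 0 } — -25/16
step 7: add R to get RRBRBBR; options L={ -2 -7/4 -13/8 } R={ -25/16 -3/2 -1 0 } — -51/32
step 8: add R to get RRBRBBRR; options L={ -2 -7/4 -13/8 } R={ -51/32 -25/16 -3/2 -1 0 } — -103/64
step 9: add B to get RRBRBBRRB; options L={ -2 -7/4 -13/8 -103/64 } R={ -51/32 -25/16 -3/2 -1 0 } — -205/128
step 10: add B to get RRBRBBRRBB; options L={ -2 -7/4 -13/8 -103/64 -205/128 } R={ -51/32 -25/16 -3/2 -1 0 } — -409/256
step 11: add R to get RRBRBBRRBBR; options L={ -2 -7/4 -13/8 -103/64 -205/128 } R={ -409/256 -51/32 -25/16 -3/2 -1 0 } — -819/512
step 12: add R to get RRBRBBRRBBRR; options L={ -2 -7/4 -13/8 -103/64 -205/128 } R={ -819/512 -409/256 -51/32 -25/16 -3/2 -1 0 } — -1639/1024
step 13: add R to get RRBRBBRRBBRRR; options L={ -2 -7/4 -13/8 -103/64 -205/128 } R={ -1639/1024 -819/512 -409/256 -51/32 -25/16 -3/2 -1 0 } — -3279/2048
step 14: add B to get RRBRBBRRBBRRRB; options L={ -2 -7/4 -13/8 -103/64 -205/128 -3279/2048 } R={ -1639/1024 -819/512 -409/256 -51/32 -25/16 -3/2 -1 0 } — -6557/4096
step 15: add B to get RRBRBBRRBBRRRBB; options L={ -2 -7/4 -13/8 -103/64 -205/128 -3279/2048 -6557/4096 } R={ -1639/1024 -819/512 -409/256 -51/32 -25/16 -3/2 -1 0 } — -13113/8192

-13113/8192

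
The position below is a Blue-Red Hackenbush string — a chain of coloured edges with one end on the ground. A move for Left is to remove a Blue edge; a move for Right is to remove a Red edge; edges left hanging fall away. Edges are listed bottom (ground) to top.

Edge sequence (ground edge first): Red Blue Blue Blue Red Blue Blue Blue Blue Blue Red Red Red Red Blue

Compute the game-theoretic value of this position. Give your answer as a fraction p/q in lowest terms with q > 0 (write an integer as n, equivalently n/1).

-2109/16384

edge 1 of 15 (Red): { none | 0 } — -1
edge 2 of 15 (Blue): { -1 | 0 } — -1/2
edge 3 of 15 (Blue): { -1,-1/2 | 0 } — -1/4
edge 4 of 15 (Blue): { -1,-1/2,-1/4 | 0 } — -1/8
edge 5 of 15 (Red): { -1,-1/2,-1/4 | -1/8,0 } — -3/16
edge 6 of 15 (Blue): { -1,-1/2,-1/4,-3/16 | -1/8,0 } — -5/32
edge 7 of 15 (Blue): { -1,-1/2,-1/4,-3/16,-5/32 | -1/8,0 } — -9/64
edge 8 of 15 (Blue): { -1,-1/2,-1/4,-3/16,-5/32,-9/64 | -1/8,0 } — -17/128
edge 9 of 15 (Blue): { -1,-1/2,-1/4,-3/16,-5/32,-9/64,-17/128 | -1/8,0 } — -33/256
edge 10 of 15 (Blue): { -1,-1/2,-1/4,-3/16,-5/32,-9/64,-17/128,-33/256 | -1/8,0 } — -65/512
edge 11 of 15 (Red): { -1,-1/2,-1/4,-3/16,-5/32,-9/64,-17/128,-33/256 | -65/512,-1/8,0 } — -131/1024
edge 12 of 15 (Red): { -1,-1/2,-1/4,-3/16,-5/32,-9/64,-17/128,-33/256 | -131/1024,-65/512,-1/8,0 } — -263/2048
edge 13 of 15 (Red): { -1,-1/2,-1/4,-3/16,-5/32,-9/64,-17/128,-33/256 | -263/2048,-131/1024,-65/512,-1/8,0 } — -527/4096
edge 14 of 15 (Red): { -1,-1/2,-1/4,-3/16,-5/32,-9/64,-17/128,-33/256 | -527/4096,-263/2048,-131/1024,-65/512,-1/8,0 } — -1055/8192
edge 15 of 15 (Blue): { -1,-1/2,-1/4,-3/16,-5/32,-9/64,-17/128,-33/256,-1055/8192 | -527/4096,-263/2048,-131/1024,-65/512,-1/8,0 } — -2109/16384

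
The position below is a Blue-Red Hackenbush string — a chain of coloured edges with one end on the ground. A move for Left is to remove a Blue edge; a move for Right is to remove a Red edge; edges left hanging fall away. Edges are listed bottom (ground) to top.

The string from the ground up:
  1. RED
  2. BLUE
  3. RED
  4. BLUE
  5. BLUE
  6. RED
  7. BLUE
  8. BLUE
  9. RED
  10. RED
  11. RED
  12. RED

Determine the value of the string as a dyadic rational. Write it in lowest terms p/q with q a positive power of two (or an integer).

-1183/2048

v_1 [R]  L=[—]  R=[0]  => -1
v_2 [RB]  L=[-1]  R=[0]  => -1/2
v_3 [RBR]  L=[-1]  R=[-1/2; 0]  => -3/4
v_4 [RBRB]  L=[-1; -3/4]  R=[-1/2; 0]  => -5/8
v_5 [RBRBB]  L=[-1; -3/4; -5/8]  R=[-1/2; 0]  => -9/16
v_6 [RBRBBR]  L=[-1; -3/4; -5/8]  R=[-9/16; -1/2; 0]  => -19/32
v_7 [RBRBBRB]  L=[-1; -3/4; -5/8; -19/32]  R=[-9/16; -1/2; 0]  => -37/64
v_8 [RBRBBRBB]  L=[-1; -3/4; -5/8; -19/32; -37/64]  R=[-9/16; -1/2; 0]  => -73/128
v_9 [RBRBBRBBR]  L=[-1; -3/4; -5/8; -19/32; -37/64]  R=[-73/128; -9/16; -1/2; 0]  => -147/256
v_10 [RBRBBRBBRR]  L=[-1; -3/4; -5/8; -19/32; -37/64]  R=[-147/256; -73/128; -9/16; -1/2; 0]  => -295/512
v_11 [RBRBBRBBRRR]  L=[-1; -3/4; -5/8; -19/32; -37/64]  R=[-295/512; -147/256; -73/128; -9/16; -1/2; 0]  => -591/1024
v_12 [RBRBBRBBRRRR]  L=[-1; -3/4; -5/8; -19/32; -37/64]  R=[-591/1024; -295/512; -147/256; -73/128; -9/16; -1/2; 0]  => -1183/2048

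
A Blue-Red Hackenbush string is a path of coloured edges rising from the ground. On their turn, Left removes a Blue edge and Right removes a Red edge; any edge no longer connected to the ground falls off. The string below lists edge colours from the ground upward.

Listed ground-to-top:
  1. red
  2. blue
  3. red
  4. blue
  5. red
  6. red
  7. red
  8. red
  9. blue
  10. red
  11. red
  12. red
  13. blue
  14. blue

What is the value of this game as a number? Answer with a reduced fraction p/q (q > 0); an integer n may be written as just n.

-6073/8192

Prefix values for red blue red blue red red red red blue red red red blue blue via {L|R} + simplicity:
val_1 [r]  L=[∅]  R=[0]  = -1
val_2 [rb]  L=[-1]  R=[0]  = -1/2
val_3 [rbr]  L=[-1]  R=[-1/2,0]  = -3/4
val_4 [rbrb]  L=[-1,-3/4]  R=[-1/2,0]  = -5/8
val_5 [rbrbr]  L=[-1,-3/4]  R=[-5/8,-1/2,0]  = -11/16
val_6 [rbrbrr]  L=[-1,-3/4]  R=[-11/16,-5/8,-1/2,0]  = -23/32
val_7 [rbrbrrr]  L=[-1,-3/4]  R=[-23/32,-11/16,-5/8,-1/2,0]  = -47/64
val_8 [rbrbrrrr]  L=[-1,-3/4]  R=[-47/64,-23/32,-11/16,-5/8,-1/2,0]  = -95/128
val_9 [rbrbrrrrb]  L=[-1,-3/4,-95/128]  R=[-47/64,-23/32,-11/16,-5/8,-1/2,0]  = -189/256
val_10 [rbrbrrrrbr]  L=[-1,-3/4,-95/128]  R=[-189/256,-47/64,-23/32,-11/16,-5/8,-1/2,0]  = -379/512
val_11 [rbrbrrrrbrr]  L=[-1,-3/4,-95/128]  R=[-379/512,-189/256,-47/64,-23/32,-11/16,-5/8,-1/2,0]  = -759/1024
val_12 [rbrbrrrrbrrr]  L=[-1,-3/4,-95/128]  R=[-759/1024,-379/512,-189/256,-47/64,-23/32,-11/16,-5/8,-1/2,0]  = -1519/2048
val_13 [rbrbrrrrbrrrb]  L=[-1,-3/4,-95/128,-1519/2048]  R=[-759/1024,-379/512,-189/256,-47/64,-23/32,-11/16,-5/8,-1/2,0]  = -3037/4096
val_14 [rbrbrrrrbrrrbb]  L=[-1,-3/4,-95/128,-1519/2048,-3037/4096]  R=[-759/1024,-379/512,-189/256,-47/64,-23/32,-11/16,-5/8,-1/2,0]  = -6073/8192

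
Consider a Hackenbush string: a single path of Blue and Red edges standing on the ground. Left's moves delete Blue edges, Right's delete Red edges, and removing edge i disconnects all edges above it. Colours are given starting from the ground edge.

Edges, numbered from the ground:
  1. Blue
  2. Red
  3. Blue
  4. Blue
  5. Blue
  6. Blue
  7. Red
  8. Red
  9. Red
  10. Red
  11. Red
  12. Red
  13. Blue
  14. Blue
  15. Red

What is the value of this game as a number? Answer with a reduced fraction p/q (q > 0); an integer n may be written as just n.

Build G(s[:k]) for k = 1..15, string s = Blue Red Blue Blue Blue Blue Red Red Red Red Red Red Blue Blue Red.
edge 1 of 15 (Blue): { 0 | · } -> 1
edge 2 of 15 (Red): { 0 | 1 } -> 1/2
edge 3 of 15 (Blue): { 0, 1/2 | 1 } -> 3/4
edge 4 of 15 (Blue): { 0, 1/2, 3/4 | 1 } -> 7/8
edge 5 of 15 (Blue): { 0, 1/2, 3/4, 7/8 | 1 } -> 15/16
edge 6 of 15 (Blue): { 0, 1/2, 3/4, 7/8, 15/16 | 1 } -> 31/32
edge 7 of 15 (Red): { 0, 1/2, 3/4, 7/8, 15/16 | 31/32, 1 } -> 61/64
edge 8 of 15 (Red): { 0, 1/2, 3/4, 7/8, 15/16 | 61/64, 31/32, 1 } -> 121/128
edge 9 of 15 (Red): { 0, 1/2, 3/4, 7/8, 15/16 | 121/128, 61/64, 31/32, 1 } -> 241/256
edge 10 of 15 (Red): { 0, 1/2, 3/4, 7/8, 15/16 | 241/256, 121/128, 61/64, 31/32, 1 } -> 481/512
edge 11 of 15 (Red): { 0, 1/2, 3/4, 7/8, 15/16 | 481/512, 241/256, 121/128, 61/64, 31/32, 1 } -> 961/1024
edge 12 of 15 (Red): { 0, 1/2, 3/4, 7/8, 15/16 | 961/1024, 481/512, 241/256, 121/128, 61/64, 31/32, 1 } -> 1921/2048
edge 13 of 15 (Blue): { 0, 1/2, 3/4, 7/8, 15/16, 1921/2048 | 961/1024, 481/512, 241/256, 121/128, 61/64, 31/32, 1 } -> 3843/4096
edge 14 of 15 (Blue): { 0, 1/2, 3/4, 7/8, 15/16, 1921/2048, 3843/4096 | 961/1024, 481/512, 241/256, 121/128, 61/64, 31/32, 1 } -> 7687/8192
edge 15 of 15 (Red): { 0, 1/2, 3/4, 7/8, 15/16, 1921/2048, 3843/4096 | 7687/8192, 961/1024, 481/512, 241/256, 121/128, 61/64, 31/32, 1 } -> 15373/16384

15373/16384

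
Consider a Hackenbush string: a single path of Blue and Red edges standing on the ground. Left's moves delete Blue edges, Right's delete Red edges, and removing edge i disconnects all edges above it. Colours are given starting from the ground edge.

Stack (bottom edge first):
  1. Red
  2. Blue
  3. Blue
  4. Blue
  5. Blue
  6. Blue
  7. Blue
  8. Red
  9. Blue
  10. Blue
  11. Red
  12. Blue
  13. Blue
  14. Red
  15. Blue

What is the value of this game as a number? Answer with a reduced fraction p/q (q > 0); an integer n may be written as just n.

-293/16384

R: Left { (no moves) }, Right { 0 } ⇒ simplest -1
RB: Left { -1 }, Right { 0 } ⇒ simplest -1/2
RBB: Left { -1 -1/2 }, Right { 0 } ⇒ simplest -1/4
RBBB: Left { -1 -1/2 -1/4 }, Right { 0 } ⇒ simplest -1/8
RBBBB: Left { -1 -1/2 -1/4 -1/8 }, Right { 0 } ⇒ simplest -1/16
RBBBBB: Left { -1 -1/2 -1/4 -1/8 -1/16 }, Right { 0 } ⇒ simplest -1/32
RBBBBBB: Left { -1 -1/2 -1/4 -1/8 -1/16 -1/32 }, Right { 0 } ⇒ simplest -1/64
RBBBBBBR: Left { -1 -1/2 -1/4 -1/8 -1/16 -1/32 }, Right { -1/64 0 } ⇒ simplest -3/128
RBBBBBBRB: Left { -1 -1/2 -1/4 -1/8 -1/16 -1/32 -3/128 }, Right { -1/64 0 } ⇒ simplest -5/256
RBBBBBBRBB: Left { -1 -1/2 -1/4 -1/8 -1/16 -1/32 -3/128 -5/256 }, Right { -1/64 0 } ⇒ simplest -9/512
RBBBBBBRBBR: Left { -1 -1/2 -1/4 -1/8 -1/16 -1/32 -3/128 -5/256 }, Right { -9/512 -1/64 0 } ⇒ simplest -19/1024
RBBBBBBRBBRB: Left { -1 -1/2 -1/4 -1/8 -1/16 -1/32 -3/128 -5/256 -19/1024 }, Right { -9/512 -1/64 0 } ⇒ simplest -37/2048
RBBBBBBRBBRBB: Left { -1 -1/2 -1/4 -1/8 -1/16 -1/32 -3/128 -5/256 -19/1024 -37/2048 }, Right { -9/512 -1/64 0 } ⇒ simplest -73/4096
RBBBBBBRBBRBBR: Left { -1 -1/2 -1/4 -1/8 -1/16 -1/32 -3/128 -5/256 -19/1024 -37/2048 }, Right { -73/4096 -9/512 -1/64 0 } ⇒ simplest -147/8192
RBBBBBBRBBRBBRB: Left { -1 -1/2 -1/4 -1/8 -1/16 -1/32 -3/128 -5/256 -19/1024 -37/2048 -147/8192 }, Right { -73/4096 -9/512 -1/64 0 } ⇒ simplest -293/16384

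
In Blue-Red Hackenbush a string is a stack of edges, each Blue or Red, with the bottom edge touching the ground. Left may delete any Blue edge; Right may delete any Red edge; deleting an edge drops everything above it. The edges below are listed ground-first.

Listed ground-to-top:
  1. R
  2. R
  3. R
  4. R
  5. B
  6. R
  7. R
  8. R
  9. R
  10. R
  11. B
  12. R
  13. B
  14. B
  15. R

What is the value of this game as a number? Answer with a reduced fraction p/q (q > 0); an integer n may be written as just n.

-8147/2048

1 of 15 · R · max L −∞ · min R 0 => -1
2 of 15 · RR · max L −∞ · min R -1 => -2
3 of 15 · RRR · max L −∞ · min R -2 => -3
4 of 15 · RRRR · max L −∞ · min R -3 => -4
5 of 15 · RRRRB · max L -4 · min R -3 => -7/2
6 of 15 · RRRRBR · max L -4 · min R -7/2 => -15/4
7 of 15 · RRRRBRR · max L -4 · min R -15/4 => -31/8
8 of 15 · RRRRBRRR · max L -4 · min R -31/8 => -63/16
9 of 15 · RRRRBRRRR · max L -4 · min R -63/16 => -127/32
10 of 15 · RRRRBRRRRR · max L -4 · min R -127/32 => -255/64
11 of 15 · RRRRBRRRRRB · max L -255/64 · min R -127/32 => -509/128
12 of 15 · RRRRBRRRRRBR · max L -255/64 · min R -509/128 => -1019/256
13 of 15 · RRRRBRRRRRBRB · max L -1019/256 · min R -509/128 => -2037/512
14 of 15 · RRRRBRRRRRBRBB · max L -2037/512 · min R -509/128 => -4073/1024
15 of 15 · RRRRBRRRRRBRBBR · max L -2037/512 · min R -4073/1024 => -8147/2048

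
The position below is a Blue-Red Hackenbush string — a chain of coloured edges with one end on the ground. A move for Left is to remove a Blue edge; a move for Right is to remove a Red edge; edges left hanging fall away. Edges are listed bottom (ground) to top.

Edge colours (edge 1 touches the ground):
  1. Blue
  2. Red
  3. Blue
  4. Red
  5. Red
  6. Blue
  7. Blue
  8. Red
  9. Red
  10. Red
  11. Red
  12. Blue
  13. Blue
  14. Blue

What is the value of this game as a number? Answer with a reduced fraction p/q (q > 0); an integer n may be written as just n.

step 1: add Blue to get B; options L={ 0 } R={ none } = 1
step 2: add Red to get BR; options L={ 0 } R={ 1 } = 1/2
step 3: add Blue to get BRB; options L={ 0,1/2 } R={ 1 } = 3/4
step 4: add Red to get BRBR; options L={ 0,1/2 } R={ 3/4,1 } = 5/8
step 5: add Red to get BRBRR; options L={ 0,1/2 } R={ 5/8,3/4,1 } = 9/16
step 6: add Blue to get BRBRRB; options L={ 0,1/2,9/16 } R={ 5/8,3/4,1 } = 19/32
step 7: add Blue to get BRBRRBB; options L={ 0,1/2,9/16,19/32 } R={ 5/8,3/4,1 } = 39/64
step 8: add Red to get BRBRRBBR; options L={ 0,1/2,9/16,19/32 } R={ 39/64,5/8,3/4,1 } = 77/128
step 9: add Red to get BRBRRBBRR; options L={ 0,1/2,9/16,19/32 } R={ 77/128,39/64,5/8,3/4,1 } = 153/256
step 10: add Red to get BRBRRBBRRR; options L={ 0,1/2,9/16,19/32 } R={ 153/256,77/128,39/64,5/8,3/4,1 } = 305/512
step 11: add Red to get BRBRRBBRRRR; options L={ 0,1/2,9/16,19/32 } R={ 305/512,153/256,77/128,39/64,5/8,3/4,1 } = 609/1024
step 12: add Blue to get BRBRRBBRRRRB; options L={ 0,1/2,9/16,19/32,609/1024 } R={ 305/512,153/256,77/128,39/64,5/8,3/4,1 } = 1219/2048
step 13: add Blue to get BRBRRBBRRRRBB; options L={ 0,1/2,9/16,19/32,609/1024,1219/2048 } R={ 305/512,153/256,77/128,39/64,5/8,3/4,1 } = 2439/4096
step 14: add Blue to get BRBRRBBRRRRBBB; options L={ 0,1/2,9/16,19/32,609/1024,1219/2048,2439/4096 } R={ 305/512,153/256,77/128,39/64,5/8,3/4,1 } = 4879/8192

4879/8192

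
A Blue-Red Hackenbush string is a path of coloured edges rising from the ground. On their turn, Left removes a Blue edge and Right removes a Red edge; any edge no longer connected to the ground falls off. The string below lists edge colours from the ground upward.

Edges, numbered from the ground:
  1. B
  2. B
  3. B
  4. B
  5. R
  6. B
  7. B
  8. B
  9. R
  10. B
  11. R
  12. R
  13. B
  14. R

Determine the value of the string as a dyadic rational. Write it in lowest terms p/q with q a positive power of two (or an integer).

B: Left { 0 }, Right { none } -> simplest 1
BB: Left { 0; 1 }, Right { none } -> simplest 2
BBB: Left { 0; 1; 2 }, Right { none } -> simplest 3
BBBB: Left { 0; 1; 2; 3 }, Right { none } -> simplest 4
BBBBR: Left { 0; 1; 2; 3 }, Right { 4 } -> simplest 7/2
BBBBRB: Left { 0; 1; 2; 3; 7/2 }, Right { 4 } -> simplest 15/4
BBBBRBB: Left { 0; 1; 2; 3; 7/2; 15/4 }, Right { 4 } -> simplest 31/8
BBBBRBBB: Left { 0; 1; 2; 3; 7/2; 15/4; 31/8 }, Right { 4 } -> simplest 63/16
BBBBRBBBR: Left { 0; 1; 2; 3; 7/2; 15/4; 31/8 }, Right { 63/16; 4 } -> simplest 125/32
BBBBRBBBRB: Left { 0; 1; 2; 3; 7/2; 15/4; 31/8; 125/32 }, Right { 63/16; 4 } -> simplest 251/64
BBBBRBBBRBR: Left { 0; 1; 2; 3; 7/2; 15/4; 31/8; 125/32 }, Right { 251/64; 63/16; 4 } -> simplest 501/128
BBBBRBBBRBRR: Left { 0; 1; 2; 3; 7/2; 15/4; 31/8; 125/32 }, Right { 501/128; 251/64; 63/16; 4 } -> simplest 1001/256
BBBBRBBBRBRRB: Left { 0; 1; 2; 3; 7/2; 15/4; 31/8; 125/32; 1001/256 }, Right { 501/128; 251/64; 63/16; 4 } -> simplest 2003/512
BBBBRBBBRBRRBR: Left { 0; 1; 2; 3; 7/2; 15/4; 31/8; 125/32; 1001/256 }, Right { 2003/512; 501/128; 251/64; 63/16; 4 } -> simplest 4005/1024

4005/1024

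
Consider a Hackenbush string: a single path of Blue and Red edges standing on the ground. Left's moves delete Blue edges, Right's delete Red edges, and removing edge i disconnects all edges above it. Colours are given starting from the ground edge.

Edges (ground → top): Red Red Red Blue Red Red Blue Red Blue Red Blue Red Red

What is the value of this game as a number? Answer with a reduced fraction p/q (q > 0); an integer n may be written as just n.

-2903/1024

edge 1 of 13 (Red): { — | 0 } = -1
edge 2 of 13 (Red): { — | -1,0 } = -2
edge 3 of 13 (Red): { — | -2,-1,0 } = -3
edge 4 of 13 (Blue): { -3 | -2,-1,0 } = -5/2
edge 5 of 13 (Red): { -3 | -5/2,-2,-1,0 } = -11/4
edge 6 of 13 (Red): { -3 | -11/4,-5/2,-2,-1,0 } = -23/8
edge 7 of 13 (Blue): { -3,-23/8 | -11/4,-5/2,-2,-1,0 } = -45/16
edge 8 of 13 (Red): { -3,-23/8 | -45/16,-11/4,-5/2,-2,-1,0 } = -91/32
edge 9 of 13 (Blue): { -3,-23/8,-91/32 | -45/16,-11/4,-5/2,-2,-1,0 } = -181/64
edge 10 of 13 (Red): { -3,-23/8,-91/32 | -181/64,-45/16,-11/4,-5/2,-2,-1,0 } = -363/128
edge 11 of 13 (Blue): { -3,-23/8,-91/32,-363/128 | -181/64,-45/16,-11/4,-5/2,-2,-1,0 } = -725/256
edge 12 of 13 (Red): { -3,-23/8,-91/32,-363/128 | -725/256,-181/64,-45/16,-11/4,-5/2,-2,-1,0 } = -1451/512
edge 13 of 13 (Red): { -3,-23/8,-91/32,-363/128 | -1451/512,-725/256,-181/64,-45/16,-11/4,-5/2,-2,-1,0 } = -2903/1024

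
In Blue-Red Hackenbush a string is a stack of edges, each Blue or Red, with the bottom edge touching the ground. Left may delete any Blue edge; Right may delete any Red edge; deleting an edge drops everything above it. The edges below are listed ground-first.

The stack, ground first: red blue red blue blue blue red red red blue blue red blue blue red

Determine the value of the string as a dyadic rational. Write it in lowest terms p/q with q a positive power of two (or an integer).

-9107/16384

Prefix values for red blue red blue blue blue red red red blue blue red blue blue red via {L|R} + simplicity:
1 of 15 · r · max L −∞ · min R 0 → -1
2 of 15 · rb · max L -1 · min R 0 → -1/2
3 of 15 · rbr · max L -1 · min R -1/2 → -3/4
4 of 15 · rbrb · max L -3/4 · min R -1/2 → -5/8
5 of 15 · rbrbb · max L -5/8 · min R -1/2 → -9/16
6 of 15 · rbrbbb · max L -9/16 · min R -1/2 → -17/32
7 of 15 · rbrbbbr · max L -9/16 · min R -17/32 → -35/64
8 of 15 · rbrbbbrr · max L -9/16 · min R -35/64 → -71/128
9 of 15 · rbrbbbrrr · max L -9/16 · min R -71/128 → -143/256
10 of 15 · rbrbbbrrrb · max L -143/256 · min R -71/128 → -285/512
11 of 15 · rbrbbbrrrbb · max L -285/512 · min R -71/128 → -569/1024
12 of 15 · rbrbbbrrrbbr · max L -285/512 · min R -569/1024 → -1139/2048
13 of 15 · rbrbbbrrrbbrb · max L -1139/2048 · min R -569/1024 → -2277/4096
14 of 15 · rbrbbbrrrbbrbb · max L -2277/4096 · min R -569/1024 → -4553/8192
15 of 15 · rbrbbbrrrbbrbbr · max L -2277/4096 · min R -4553/8192 → -9107/16384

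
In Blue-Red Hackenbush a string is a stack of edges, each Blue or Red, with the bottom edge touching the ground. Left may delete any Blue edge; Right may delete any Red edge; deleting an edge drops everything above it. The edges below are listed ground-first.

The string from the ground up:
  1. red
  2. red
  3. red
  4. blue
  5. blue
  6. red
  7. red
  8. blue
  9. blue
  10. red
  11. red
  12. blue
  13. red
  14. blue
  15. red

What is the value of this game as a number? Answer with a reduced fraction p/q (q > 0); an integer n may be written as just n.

Recurse on prefixes of the 15-edge string red red red blue blue red red blue blue red red blue red blue red:
1 of 15 · r · max L −∞ · min R 0 gives -1
2 of 15 · rr · max L −∞ · min R -1 gives -2
3 of 15 · rrr · max L −∞ · min R -2 gives -3
4 of 15 · rrrb · max L -3 · min R -2 gives -5/2
5 of 15 · rrrbb · max L -5/2 · min R -2 gives -9/4
6 of 15 · rrrbbr · max L -5/2 · min R -9/4 gives -19/8
7 of 15 · rrrbbrr · max L -5/2 · min R -19/8 gives -39/16
8 of 15 · rrrbbrrb · max L -39/16 · min R -19/8 gives -77/32
9 of 15 · rrrbbrrbb · max L -77/32 · min R -19/8 gives -153/64
10 of 15 · rrrbbrrbbr · max L -77/32 · min R -153/64 gives -307/128
11 of 15 · rrrbbrrbbrr · max L -77/32 · min R -307/128 gives -615/256
12 of 15 · rrrbbrrbbrrb · max L -615/256 · min R -307/128 gives -1229/512
13 of 15 · rrrbbrrbbrrbr · max L -615/256 · min R -1229/512 gives -2459/1024
14 of 15 · rrrbbrrbbrrbrb · max L -2459/1024 · min R -1229/512 gives -4917/2048
15 of 15 · rrrbbrrbbrrbrbr · max L -2459/1024 · min R -4917/2048 gives -9835/4096

-9835/4096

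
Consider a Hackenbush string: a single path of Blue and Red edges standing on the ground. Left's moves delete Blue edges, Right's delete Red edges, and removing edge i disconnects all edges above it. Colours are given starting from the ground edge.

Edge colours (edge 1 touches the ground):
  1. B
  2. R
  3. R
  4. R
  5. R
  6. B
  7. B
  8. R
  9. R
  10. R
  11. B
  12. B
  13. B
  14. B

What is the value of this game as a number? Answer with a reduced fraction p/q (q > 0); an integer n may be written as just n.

edge 1 of 14 (B): { 0 |  } gives 1
edge 2 of 14 (R): { 0 | 1 } gives 1/2
edge 3 of 14 (R): { 0 | 1/2,1 } gives 1/4
edge 4 of 14 (R): { 0 | 1/4,1/2,1 } gives 1/8
edge 5 of 14 (R): { 0 | 1/8,1/4,1/2,1 } gives 1/16
edge 6 of 14 (B): { 0,1/16 | 1/8,1/4,1/2,1 } gives 3/32
edge 7 of 14 (B): { 0,1/16,3/32 | 1/8,1/4,1/2,1 } gives 7/64
edge 8 of 14 (R): { 0,1/16,3/32 | 7/64,1/8,1/4,1/2,1 } gives 13/128
edge 9 of 14 (R): { 0,1/16,3/32 | 13/128,7/64,1/8,1/4,1/2,1 } gives 25/256
edge 10 of 14 (R): { 0,1/16,3/32 | 25/256,13/128,7/64,1/8,1/4,1/2,1 } gives 49/512
edge 11 of 14 (B): { 0,1/16,3/32,49/512 | 25/256,13/128,7/64,1/8,1/4,1/2,1 } gives 99/1024
edge 12 of 14 (B): { 0,1/16,3/32,49/512,99/1024 | 25/256,13/128,7/64,1/8,1/4,1/2,1 } gives 199/2048
edge 13 of 14 (B): { 0,1/16,3/32,49/512,99/1024,199/2048 | 25/256,13/128,7/64,1/8,1/4,1/2,1 } gives 399/4096
edge 14 of 14 (B): { 0,1/16,3/32,49/512,99/1024,199/2048,399/4096 | 25/256,13/128,7/64,1/8,1/4,1/2,1 } gives 799/8192

799/8192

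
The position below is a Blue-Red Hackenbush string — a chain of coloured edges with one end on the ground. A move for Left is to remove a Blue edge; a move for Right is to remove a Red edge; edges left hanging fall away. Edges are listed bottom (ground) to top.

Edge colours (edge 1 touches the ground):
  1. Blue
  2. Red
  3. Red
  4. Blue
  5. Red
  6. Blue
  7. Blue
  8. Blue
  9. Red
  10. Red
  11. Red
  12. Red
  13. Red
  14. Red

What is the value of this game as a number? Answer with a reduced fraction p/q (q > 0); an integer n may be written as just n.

2945/8192

step 1: add Blue to get B; options L={ 0 } R={  } — 1
step 2: add Red to get BR; options L={ 0 } R={ 1 } — 1/2
step 3: add Red to get BRR; options L={ 0 } R={ 1/2,1 } — 1/4
step 4: add Blue to get BRRB; options L={ 0,1/4 } R={ 1/2,1 } — 3/8
step 5: add Red to get BRRBR; options L={ 0,1/4 } R={ 3/8,1/2,1 } — 5/16
step 6: add Blue to get BRRBRB; options L={ 0,1/4,5/16 } R={ 3/8,1/2,1 } — 11/32
step 7: add Blue to get BRRBRBB; options L={ 0,1/4,5/16,11/32 } R={ 3/8,1/2,1 } — 23/64
step 8: add Blue to get BRRBRBBB; options L={ 0,1/4,5/16,11/32,23/64 } R={ 3/8,1/2,1 } — 47/128
step 9: add Red to get BRRBRBBBR; options L={ 0,1/4,5/16,11/32,23/64 } R={ 47/128,3/8,1/2,1 } — 93/256
step 10: add Red to get BRRBRBBBRR; options L={ 0,1/4,5/16,11/32,23/64 } R={ 93/256,47/128,3/8,1/2,1 } — 185/512
step 11: add Red to get BRRBRBBBRRR; options L={ 0,1/4,5/16,11/32,23/64 } R={ 185/512,93/256,47/128,3/8,1/2,1 } — 369/1024
step 12: add Red to get BRRBRBBBRRRR; options L={ 0,1/4,5/16,11/32,23/64 } R={ 369/1024,185/512,93/256,47/128,3/8,1/2,1 } — 737/2048
step 13: add Red to get BRRBRBBBRRRRR; options L={ 0,1/4,5/16,11/32,23/64 } R={ 737/2048,369/1024,185/512,93/256,47/128,3/8,1/2,1 } — 1473/4096
step 14: add Red to get BRRBRBBBRRRRRR; options L={ 0,1/4,5/16,11/32,23/64 } R={ 1473/4096,737/2048,369/1024,185/512,93/256,47/128,3/8,1/2,1 } — 2945/8192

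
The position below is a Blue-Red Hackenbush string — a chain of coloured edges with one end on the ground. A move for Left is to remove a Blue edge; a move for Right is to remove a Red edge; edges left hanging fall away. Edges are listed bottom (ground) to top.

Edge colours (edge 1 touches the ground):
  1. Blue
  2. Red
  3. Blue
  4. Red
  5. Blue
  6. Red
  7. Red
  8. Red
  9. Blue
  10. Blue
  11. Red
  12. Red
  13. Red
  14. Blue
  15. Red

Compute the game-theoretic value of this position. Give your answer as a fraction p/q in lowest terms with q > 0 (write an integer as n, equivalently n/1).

g(B) = { 0 |  } gives 1
g(BR) = { 0 | 1 } gives 1/2
g(BRB) = { 0,1/2 | 1 } gives 3/4
g(BRBR) = { 0,1/2 | 3/4,1 } gives 5/8
g(BRBRB) = { 0,1/2,5/8 | 3/4,1 } gives 11/16
g(BRBRBR) = { 0,1/2,5/8 | 11/16,3/4,1 } gives 21/32
g(BRBRBRR) = { 0,1/2,5/8 | 21/32,11/16,3/4,1 } gives 41/64
g(BRBRBRRR) = { 0,1/2,5/8 | 41/64,21/32,11/16,3/4,1 } gives 81/128
g(BRBRBRRRB) = { 0,1/2,5/8,81/128 | 41/64,21/32,11/16,3/4,1 } gives 163/256
g(BRBRBRRRBB) = { 0,1/2,5/8,81/128,163/256 | 41/64,21/32,11/16,3/4,1 } gives 327/512
g(BRBRBRRRBBR) = { 0,1/2,5/8,81/128,163/256 | 327/512,41/64,21/32,11/16,3/4,1 } gives 653/1024
g(BRBRBRRRBBRR) = { 0,1/2,5/8,81/128,163/256 | 653/1024,327/512,41/64,21/32,11/16,3/4,1 } gives 1305/2048
g(BRBRBRRRBBRRR) = { 0,1/2,5/8,81/128,163/256 | 1305/2048,653/1024,327/512,41/64,21/32,11/16,3/4,1 } gives 2609/4096
g(BRBRBRRRBBRRRB) = { 0,1/2,5/8,81/128,163/256,2609/4096 | 1305/2048,653/1024,327/512,41/64,21/32,11/16,3/4,1 } gives 5219/8192
g(BRBRBRRRBBRRRBR) = { 0,1/2,5/8,81/128,163/256,2609/4096 | 5219/8192,1305/2048,653/1024,327/512,41/64,21/32,11/16,3/4,1 } gives 10437/16384

10437/16384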